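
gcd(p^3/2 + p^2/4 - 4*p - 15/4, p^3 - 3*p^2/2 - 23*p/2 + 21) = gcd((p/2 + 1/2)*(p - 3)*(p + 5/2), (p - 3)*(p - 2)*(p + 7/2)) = p - 3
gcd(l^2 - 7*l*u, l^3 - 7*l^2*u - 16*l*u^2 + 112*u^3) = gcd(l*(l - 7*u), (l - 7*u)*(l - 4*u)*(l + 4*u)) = -l + 7*u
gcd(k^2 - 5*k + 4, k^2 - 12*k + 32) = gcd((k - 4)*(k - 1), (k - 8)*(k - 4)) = k - 4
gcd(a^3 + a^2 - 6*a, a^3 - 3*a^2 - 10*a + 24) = a^2 + a - 6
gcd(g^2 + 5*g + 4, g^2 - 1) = g + 1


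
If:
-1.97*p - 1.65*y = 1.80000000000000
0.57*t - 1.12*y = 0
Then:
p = -0.83756345177665*y - 0.913705583756345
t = 1.96491228070175*y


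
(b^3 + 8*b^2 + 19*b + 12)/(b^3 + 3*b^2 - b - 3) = (b + 4)/(b - 1)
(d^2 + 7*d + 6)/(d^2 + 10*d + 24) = (d + 1)/(d + 4)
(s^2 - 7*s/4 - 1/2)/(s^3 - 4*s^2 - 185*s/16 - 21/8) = 4*(s - 2)/(4*s^2 - 17*s - 42)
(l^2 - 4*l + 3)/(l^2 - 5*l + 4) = (l - 3)/(l - 4)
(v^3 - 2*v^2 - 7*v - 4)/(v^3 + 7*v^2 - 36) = (v^3 - 2*v^2 - 7*v - 4)/(v^3 + 7*v^2 - 36)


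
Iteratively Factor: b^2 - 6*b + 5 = (b - 1)*(b - 5)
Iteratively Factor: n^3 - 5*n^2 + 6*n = (n)*(n^2 - 5*n + 6) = n*(n - 3)*(n - 2)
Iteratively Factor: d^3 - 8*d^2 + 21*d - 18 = (d - 3)*(d^2 - 5*d + 6) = (d - 3)*(d - 2)*(d - 3)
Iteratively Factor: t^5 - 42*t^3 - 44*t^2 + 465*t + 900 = (t + 3)*(t^4 - 3*t^3 - 33*t^2 + 55*t + 300) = (t + 3)^2*(t^3 - 6*t^2 - 15*t + 100) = (t + 3)^2*(t + 4)*(t^2 - 10*t + 25) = (t - 5)*(t + 3)^2*(t + 4)*(t - 5)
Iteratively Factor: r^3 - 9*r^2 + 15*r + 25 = (r - 5)*(r^2 - 4*r - 5) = (r - 5)*(r + 1)*(r - 5)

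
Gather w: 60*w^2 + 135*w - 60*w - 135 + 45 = 60*w^2 + 75*w - 90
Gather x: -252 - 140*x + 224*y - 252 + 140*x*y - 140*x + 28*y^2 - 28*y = x*(140*y - 280) + 28*y^2 + 196*y - 504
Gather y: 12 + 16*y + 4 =16*y + 16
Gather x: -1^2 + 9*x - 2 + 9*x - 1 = 18*x - 4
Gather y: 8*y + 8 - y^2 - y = -y^2 + 7*y + 8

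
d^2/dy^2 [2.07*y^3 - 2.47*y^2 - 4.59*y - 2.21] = 12.42*y - 4.94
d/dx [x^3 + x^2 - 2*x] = 3*x^2 + 2*x - 2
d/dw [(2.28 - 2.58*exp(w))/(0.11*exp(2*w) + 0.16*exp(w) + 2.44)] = (0.2838*exp(2*w) - 0.5016*exp(w) - 6.66)*exp(w)/(0.0121*exp(4*w) + 0.0352*exp(3*w) + 0.5624*exp(2*w) + 0.7808*exp(w) + 5.9536)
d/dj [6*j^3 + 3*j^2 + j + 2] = 18*j^2 + 6*j + 1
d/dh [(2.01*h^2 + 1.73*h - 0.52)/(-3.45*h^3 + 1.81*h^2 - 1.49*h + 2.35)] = (6.9345*h^4 + 11.937*h^3 - 11.5082*h^2 + 11.3294*h + 3.2907)/(11.9025*h^6 - 12.489*h^5 + 13.5571*h^4 - 21.6088*h^3 + 10.7271*h^2 - 7.003*h + 5.5225)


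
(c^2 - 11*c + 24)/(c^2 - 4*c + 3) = (c - 8)/(c - 1)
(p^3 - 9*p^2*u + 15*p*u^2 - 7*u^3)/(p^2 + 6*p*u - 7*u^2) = (p^2 - 8*p*u + 7*u^2)/(p + 7*u)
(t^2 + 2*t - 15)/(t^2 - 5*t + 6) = (t + 5)/(t - 2)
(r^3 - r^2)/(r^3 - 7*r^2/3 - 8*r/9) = 9*r*(1 - r)/(-9*r^2 + 21*r + 8)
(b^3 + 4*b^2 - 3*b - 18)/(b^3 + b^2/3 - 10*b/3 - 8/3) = 3*(b^2 + 6*b + 9)/(3*b^2 + 7*b + 4)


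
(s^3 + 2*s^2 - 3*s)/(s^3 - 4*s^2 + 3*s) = (s + 3)/(s - 3)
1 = 1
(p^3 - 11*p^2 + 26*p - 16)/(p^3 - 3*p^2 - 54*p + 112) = (p - 1)/(p + 7)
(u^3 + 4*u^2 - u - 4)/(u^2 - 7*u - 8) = (u^2 + 3*u - 4)/(u - 8)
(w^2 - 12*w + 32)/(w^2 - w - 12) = (w - 8)/(w + 3)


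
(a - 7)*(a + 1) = a^2 - 6*a - 7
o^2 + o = o*(o + 1)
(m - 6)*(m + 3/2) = m^2 - 9*m/2 - 9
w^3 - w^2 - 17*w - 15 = (w - 5)*(w + 1)*(w + 3)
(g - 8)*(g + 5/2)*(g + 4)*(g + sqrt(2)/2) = g^4 - 3*g^3/2 + sqrt(2)*g^3/2 - 42*g^2 - 3*sqrt(2)*g^2/4 - 80*g - 21*sqrt(2)*g - 40*sqrt(2)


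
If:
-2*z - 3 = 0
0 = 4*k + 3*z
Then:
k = 9/8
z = -3/2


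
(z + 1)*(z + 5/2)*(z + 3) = z^3 + 13*z^2/2 + 13*z + 15/2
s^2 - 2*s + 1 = (s - 1)^2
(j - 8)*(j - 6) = j^2 - 14*j + 48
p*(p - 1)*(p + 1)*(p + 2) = p^4 + 2*p^3 - p^2 - 2*p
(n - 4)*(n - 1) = n^2 - 5*n + 4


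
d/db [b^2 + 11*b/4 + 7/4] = 2*b + 11/4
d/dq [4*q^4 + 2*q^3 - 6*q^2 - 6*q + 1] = 16*q^3 + 6*q^2 - 12*q - 6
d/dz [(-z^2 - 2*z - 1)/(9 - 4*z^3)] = 2*(-6*z^2*(z^2 + 2*z + 1) + (z + 1)*(4*z^3 - 9))/(4*z^3 - 9)^2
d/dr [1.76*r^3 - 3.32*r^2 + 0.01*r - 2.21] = 5.28*r^2 - 6.64*r + 0.01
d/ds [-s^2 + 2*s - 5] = 2 - 2*s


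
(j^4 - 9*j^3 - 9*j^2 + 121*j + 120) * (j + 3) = j^5 - 6*j^4 - 36*j^3 + 94*j^2 + 483*j + 360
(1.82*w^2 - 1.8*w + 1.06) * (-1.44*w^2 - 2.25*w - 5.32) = -2.6208*w^4 - 1.503*w^3 - 7.1588*w^2 + 7.191*w - 5.6392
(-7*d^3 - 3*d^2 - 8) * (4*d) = -28*d^4 - 12*d^3 - 32*d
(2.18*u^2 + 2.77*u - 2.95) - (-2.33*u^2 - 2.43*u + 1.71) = 4.51*u^2 + 5.2*u - 4.66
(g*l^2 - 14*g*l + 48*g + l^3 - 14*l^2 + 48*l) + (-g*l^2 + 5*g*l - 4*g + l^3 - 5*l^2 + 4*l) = -9*g*l + 44*g + 2*l^3 - 19*l^2 + 52*l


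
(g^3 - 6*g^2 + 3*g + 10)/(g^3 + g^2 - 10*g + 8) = (g^2 - 4*g - 5)/(g^2 + 3*g - 4)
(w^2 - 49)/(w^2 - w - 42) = (w + 7)/(w + 6)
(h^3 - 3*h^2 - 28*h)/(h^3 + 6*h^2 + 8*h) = (h - 7)/(h + 2)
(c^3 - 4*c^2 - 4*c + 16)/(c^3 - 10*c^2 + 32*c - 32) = (c + 2)/(c - 4)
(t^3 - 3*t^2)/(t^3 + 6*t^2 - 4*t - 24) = t^2*(t - 3)/(t^3 + 6*t^2 - 4*t - 24)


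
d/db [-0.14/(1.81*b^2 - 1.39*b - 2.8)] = (0.5068*b - 0.1946)/(-1.81*b^2 + 1.39*b + 2.8)^2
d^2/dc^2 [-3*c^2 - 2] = -6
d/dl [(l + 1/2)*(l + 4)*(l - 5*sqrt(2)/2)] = 3*l^2 - 5*sqrt(2)*l + 9*l - 45*sqrt(2)/4 + 2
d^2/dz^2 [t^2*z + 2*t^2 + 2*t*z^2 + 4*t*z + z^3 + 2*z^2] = 4*t + 6*z + 4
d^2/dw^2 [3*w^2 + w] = 6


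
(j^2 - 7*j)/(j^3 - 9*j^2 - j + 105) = j/(j^2 - 2*j - 15)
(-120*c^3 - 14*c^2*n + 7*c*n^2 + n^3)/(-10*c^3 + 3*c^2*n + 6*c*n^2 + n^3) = (24*c^2 - 2*c*n - n^2)/(2*c^2 - c*n - n^2)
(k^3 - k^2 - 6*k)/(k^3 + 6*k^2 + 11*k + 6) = k*(k - 3)/(k^2 + 4*k + 3)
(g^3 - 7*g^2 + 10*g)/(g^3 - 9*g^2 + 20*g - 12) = g*(g - 5)/(g^2 - 7*g + 6)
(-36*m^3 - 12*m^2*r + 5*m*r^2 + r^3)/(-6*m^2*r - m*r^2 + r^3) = (6*m + r)/r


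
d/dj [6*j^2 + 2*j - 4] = 12*j + 2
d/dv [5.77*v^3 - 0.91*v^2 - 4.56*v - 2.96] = 17.31*v^2 - 1.82*v - 4.56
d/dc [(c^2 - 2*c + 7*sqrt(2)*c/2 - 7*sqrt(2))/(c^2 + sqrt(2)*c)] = (-5*sqrt(2)*c^2 + 4*c^2 + 28*sqrt(2)*c + 28)/(2*c^2*(c^2 + 2*sqrt(2)*c + 2))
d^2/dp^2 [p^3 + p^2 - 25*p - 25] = 6*p + 2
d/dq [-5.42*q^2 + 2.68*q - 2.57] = 2.68 - 10.84*q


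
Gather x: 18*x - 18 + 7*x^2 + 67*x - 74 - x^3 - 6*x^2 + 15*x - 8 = -x^3 + x^2 + 100*x - 100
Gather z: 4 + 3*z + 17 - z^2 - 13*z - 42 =-z^2 - 10*z - 21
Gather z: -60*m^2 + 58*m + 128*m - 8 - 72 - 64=-60*m^2 + 186*m - 144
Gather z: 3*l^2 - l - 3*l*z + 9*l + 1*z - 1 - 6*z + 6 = 3*l^2 + 8*l + z*(-3*l - 5) + 5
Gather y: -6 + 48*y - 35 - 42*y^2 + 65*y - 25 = -42*y^2 + 113*y - 66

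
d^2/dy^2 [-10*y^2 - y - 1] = -20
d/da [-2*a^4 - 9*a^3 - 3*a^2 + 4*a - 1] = -8*a^3 - 27*a^2 - 6*a + 4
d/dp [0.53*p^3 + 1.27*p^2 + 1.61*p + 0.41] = 1.59*p^2 + 2.54*p + 1.61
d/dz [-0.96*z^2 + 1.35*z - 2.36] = 1.35 - 1.92*z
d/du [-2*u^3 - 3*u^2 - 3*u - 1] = -6*u^2 - 6*u - 3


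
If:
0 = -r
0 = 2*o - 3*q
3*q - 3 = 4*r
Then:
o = 3/2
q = 1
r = 0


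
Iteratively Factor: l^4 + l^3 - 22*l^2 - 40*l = (l + 2)*(l^3 - l^2 - 20*l) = (l - 5)*(l + 2)*(l^2 + 4*l) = (l - 5)*(l + 2)*(l + 4)*(l)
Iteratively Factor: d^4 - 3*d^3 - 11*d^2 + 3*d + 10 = (d + 2)*(d^3 - 5*d^2 - d + 5) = (d + 1)*(d + 2)*(d^2 - 6*d + 5) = (d - 5)*(d + 1)*(d + 2)*(d - 1)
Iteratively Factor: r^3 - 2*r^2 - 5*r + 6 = (r + 2)*(r^2 - 4*r + 3) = (r - 3)*(r + 2)*(r - 1)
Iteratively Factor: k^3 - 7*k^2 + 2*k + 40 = (k - 4)*(k^2 - 3*k - 10) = (k - 4)*(k + 2)*(k - 5)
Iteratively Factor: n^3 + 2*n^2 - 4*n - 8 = (n + 2)*(n^2 - 4) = (n - 2)*(n + 2)*(n + 2)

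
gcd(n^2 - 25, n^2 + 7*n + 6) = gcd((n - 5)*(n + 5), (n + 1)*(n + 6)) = 1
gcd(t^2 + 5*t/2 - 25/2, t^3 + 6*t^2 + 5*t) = t + 5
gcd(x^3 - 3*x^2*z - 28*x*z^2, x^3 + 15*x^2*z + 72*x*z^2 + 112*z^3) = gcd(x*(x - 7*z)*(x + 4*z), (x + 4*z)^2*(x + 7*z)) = x + 4*z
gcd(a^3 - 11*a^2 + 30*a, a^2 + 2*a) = a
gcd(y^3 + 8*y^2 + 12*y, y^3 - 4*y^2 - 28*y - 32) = y + 2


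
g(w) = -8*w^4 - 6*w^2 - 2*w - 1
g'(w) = -32*w^3 - 12*w - 2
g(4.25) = -2727.91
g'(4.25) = -2509.50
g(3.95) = -2050.02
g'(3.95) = -2021.56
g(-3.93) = -1994.17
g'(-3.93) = 1987.51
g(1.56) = -66.10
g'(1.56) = -142.21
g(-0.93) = -10.31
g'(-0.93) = 34.90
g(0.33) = -2.41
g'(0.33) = -7.11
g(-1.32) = -33.10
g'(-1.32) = 87.44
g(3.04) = -745.79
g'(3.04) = -937.50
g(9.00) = -52993.00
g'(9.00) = -23438.00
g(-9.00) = -52957.00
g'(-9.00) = 23434.00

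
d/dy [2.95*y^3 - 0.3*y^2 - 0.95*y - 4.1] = 8.85*y^2 - 0.6*y - 0.95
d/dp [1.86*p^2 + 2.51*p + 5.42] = 3.72*p + 2.51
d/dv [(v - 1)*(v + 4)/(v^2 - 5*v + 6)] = 2*(-4*v^2 + 10*v - 1)/(v^4 - 10*v^3 + 37*v^2 - 60*v + 36)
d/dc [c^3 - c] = 3*c^2 - 1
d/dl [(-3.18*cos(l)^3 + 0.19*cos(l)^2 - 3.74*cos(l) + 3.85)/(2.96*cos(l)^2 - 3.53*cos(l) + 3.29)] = (9.4128*cos(l)^4 - 22.4508*cos(l)^3 + 20.9869*cos(l)^2 + 21.5418*cos(l) - 1.2859)*sin(l)/(8.7616*cos(l)^4 - 20.8976*cos(l)^3 + 31.9377*cos(l)^2 - 23.2274*cos(l) + 10.8241)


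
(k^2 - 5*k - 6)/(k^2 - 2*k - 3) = (k - 6)/(k - 3)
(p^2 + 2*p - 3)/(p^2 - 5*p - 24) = (p - 1)/(p - 8)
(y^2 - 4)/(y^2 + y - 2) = (y - 2)/(y - 1)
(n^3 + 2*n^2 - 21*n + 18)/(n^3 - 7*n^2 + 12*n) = (n^2 + 5*n - 6)/(n*(n - 4))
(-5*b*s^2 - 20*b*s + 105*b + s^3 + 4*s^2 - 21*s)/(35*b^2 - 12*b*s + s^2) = (s^2 + 4*s - 21)/(-7*b + s)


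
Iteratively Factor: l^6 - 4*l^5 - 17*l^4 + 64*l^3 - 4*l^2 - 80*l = (l - 5)*(l^5 + l^4 - 12*l^3 + 4*l^2 + 16*l) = (l - 5)*(l - 2)*(l^4 + 3*l^3 - 6*l^2 - 8*l) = l*(l - 5)*(l - 2)*(l^3 + 3*l^2 - 6*l - 8) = l*(l - 5)*(l - 2)*(l + 1)*(l^2 + 2*l - 8) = l*(l - 5)*(l - 2)^2*(l + 1)*(l + 4)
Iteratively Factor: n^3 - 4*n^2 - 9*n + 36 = (n + 3)*(n^2 - 7*n + 12) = (n - 3)*(n + 3)*(n - 4)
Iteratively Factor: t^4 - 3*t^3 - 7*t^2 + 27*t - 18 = (t - 1)*(t^3 - 2*t^2 - 9*t + 18) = (t - 1)*(t + 3)*(t^2 - 5*t + 6) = (t - 3)*(t - 1)*(t + 3)*(t - 2)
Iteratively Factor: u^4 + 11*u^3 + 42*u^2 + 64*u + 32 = (u + 1)*(u^3 + 10*u^2 + 32*u + 32) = (u + 1)*(u + 4)*(u^2 + 6*u + 8) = (u + 1)*(u + 2)*(u + 4)*(u + 4)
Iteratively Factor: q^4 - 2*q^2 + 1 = (q - 1)*(q^3 + q^2 - q - 1) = (q - 1)*(q + 1)*(q^2 - 1) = (q - 1)*(q + 1)^2*(q - 1)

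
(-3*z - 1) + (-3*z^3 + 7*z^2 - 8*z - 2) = -3*z^3 + 7*z^2 - 11*z - 3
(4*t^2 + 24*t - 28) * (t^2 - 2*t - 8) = 4*t^4 + 16*t^3 - 108*t^2 - 136*t + 224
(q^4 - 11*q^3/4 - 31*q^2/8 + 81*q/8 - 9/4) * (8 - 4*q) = -4*q^5 + 19*q^4 - 13*q^3/2 - 143*q^2/2 + 90*q - 18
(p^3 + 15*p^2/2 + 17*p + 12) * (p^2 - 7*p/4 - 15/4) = p^5 + 23*p^4/4 + p^3/8 - 367*p^2/8 - 339*p/4 - 45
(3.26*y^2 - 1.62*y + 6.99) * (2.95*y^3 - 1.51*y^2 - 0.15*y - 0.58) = 9.617*y^5 - 9.7016*y^4 + 22.5777*y^3 - 12.2027*y^2 - 0.1089*y - 4.0542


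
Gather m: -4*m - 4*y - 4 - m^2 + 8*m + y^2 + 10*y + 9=-m^2 + 4*m + y^2 + 6*y + 5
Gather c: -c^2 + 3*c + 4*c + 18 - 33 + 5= -c^2 + 7*c - 10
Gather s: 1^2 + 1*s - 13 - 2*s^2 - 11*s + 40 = -2*s^2 - 10*s + 28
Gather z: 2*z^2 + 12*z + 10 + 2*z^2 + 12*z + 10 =4*z^2 + 24*z + 20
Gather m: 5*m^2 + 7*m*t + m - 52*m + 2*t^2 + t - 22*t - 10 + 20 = 5*m^2 + m*(7*t - 51) + 2*t^2 - 21*t + 10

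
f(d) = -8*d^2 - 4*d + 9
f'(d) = -16*d - 4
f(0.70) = 2.28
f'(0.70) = -15.20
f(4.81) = -195.33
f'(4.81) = -80.96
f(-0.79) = 7.17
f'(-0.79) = 8.64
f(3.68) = -114.06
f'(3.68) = -62.88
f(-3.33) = -66.39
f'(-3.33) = 49.28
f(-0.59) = 8.58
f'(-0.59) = 5.44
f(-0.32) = 9.46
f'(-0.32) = 1.12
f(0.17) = 8.09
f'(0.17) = -6.72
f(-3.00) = -51.00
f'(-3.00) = 44.00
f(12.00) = -1191.00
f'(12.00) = -196.00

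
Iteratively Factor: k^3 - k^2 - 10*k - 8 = (k + 1)*(k^2 - 2*k - 8) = (k + 1)*(k + 2)*(k - 4)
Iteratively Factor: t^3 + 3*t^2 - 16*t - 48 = (t - 4)*(t^2 + 7*t + 12) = (t - 4)*(t + 4)*(t + 3)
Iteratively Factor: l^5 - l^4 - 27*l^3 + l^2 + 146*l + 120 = (l - 3)*(l^4 + 2*l^3 - 21*l^2 - 62*l - 40) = (l - 3)*(l + 1)*(l^3 + l^2 - 22*l - 40) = (l - 3)*(l + 1)*(l + 2)*(l^2 - l - 20) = (l - 5)*(l - 3)*(l + 1)*(l + 2)*(l + 4)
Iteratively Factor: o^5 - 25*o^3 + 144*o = (o - 3)*(o^4 + 3*o^3 - 16*o^2 - 48*o) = (o - 4)*(o - 3)*(o^3 + 7*o^2 + 12*o) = o*(o - 4)*(o - 3)*(o^2 + 7*o + 12) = o*(o - 4)*(o - 3)*(o + 3)*(o + 4)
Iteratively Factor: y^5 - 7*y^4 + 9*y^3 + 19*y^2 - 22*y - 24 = (y + 1)*(y^4 - 8*y^3 + 17*y^2 + 2*y - 24) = (y - 3)*(y + 1)*(y^3 - 5*y^2 + 2*y + 8) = (y - 3)*(y - 2)*(y + 1)*(y^2 - 3*y - 4) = (y - 3)*(y - 2)*(y + 1)^2*(y - 4)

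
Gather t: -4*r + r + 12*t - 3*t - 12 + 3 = -3*r + 9*t - 9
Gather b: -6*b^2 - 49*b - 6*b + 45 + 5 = -6*b^2 - 55*b + 50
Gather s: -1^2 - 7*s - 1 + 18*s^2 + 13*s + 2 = 18*s^2 + 6*s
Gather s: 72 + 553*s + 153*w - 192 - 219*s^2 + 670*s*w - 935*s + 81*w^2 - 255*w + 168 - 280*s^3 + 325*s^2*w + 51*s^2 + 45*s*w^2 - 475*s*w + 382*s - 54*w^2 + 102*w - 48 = -280*s^3 + s^2*(325*w - 168) + s*(45*w^2 + 195*w) + 27*w^2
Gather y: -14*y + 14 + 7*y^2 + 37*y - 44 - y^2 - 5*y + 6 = 6*y^2 + 18*y - 24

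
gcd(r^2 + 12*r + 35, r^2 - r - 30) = r + 5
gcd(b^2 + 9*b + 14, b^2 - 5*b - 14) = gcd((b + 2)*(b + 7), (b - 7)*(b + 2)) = b + 2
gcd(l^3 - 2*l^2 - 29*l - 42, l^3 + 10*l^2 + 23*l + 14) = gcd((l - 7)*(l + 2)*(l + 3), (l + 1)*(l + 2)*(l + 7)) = l + 2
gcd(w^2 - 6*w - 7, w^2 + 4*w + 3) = w + 1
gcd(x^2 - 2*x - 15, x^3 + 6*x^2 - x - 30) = x + 3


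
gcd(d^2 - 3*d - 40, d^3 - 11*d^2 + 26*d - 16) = d - 8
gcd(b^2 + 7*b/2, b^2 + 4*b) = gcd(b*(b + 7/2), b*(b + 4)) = b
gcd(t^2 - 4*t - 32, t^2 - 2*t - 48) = t - 8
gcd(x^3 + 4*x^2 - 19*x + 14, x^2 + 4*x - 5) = x - 1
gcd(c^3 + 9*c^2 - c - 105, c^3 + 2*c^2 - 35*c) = c + 7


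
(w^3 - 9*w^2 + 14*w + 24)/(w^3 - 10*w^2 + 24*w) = (w + 1)/w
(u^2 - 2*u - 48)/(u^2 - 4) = (u^2 - 2*u - 48)/(u^2 - 4)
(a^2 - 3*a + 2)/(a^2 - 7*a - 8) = (-a^2 + 3*a - 2)/(-a^2 + 7*a + 8)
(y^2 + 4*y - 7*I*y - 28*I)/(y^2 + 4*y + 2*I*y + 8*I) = (y - 7*I)/(y + 2*I)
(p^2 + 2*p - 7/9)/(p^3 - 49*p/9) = (3*p - 1)/(p*(3*p - 7))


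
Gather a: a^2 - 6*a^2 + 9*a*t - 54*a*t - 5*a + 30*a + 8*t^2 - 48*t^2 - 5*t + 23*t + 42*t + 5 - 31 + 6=-5*a^2 + a*(25 - 45*t) - 40*t^2 + 60*t - 20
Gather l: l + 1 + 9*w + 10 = l + 9*w + 11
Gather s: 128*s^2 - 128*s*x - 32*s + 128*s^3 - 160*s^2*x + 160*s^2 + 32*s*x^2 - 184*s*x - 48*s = 128*s^3 + s^2*(288 - 160*x) + s*(32*x^2 - 312*x - 80)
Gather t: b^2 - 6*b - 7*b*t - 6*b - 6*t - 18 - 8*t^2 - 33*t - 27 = b^2 - 12*b - 8*t^2 + t*(-7*b - 39) - 45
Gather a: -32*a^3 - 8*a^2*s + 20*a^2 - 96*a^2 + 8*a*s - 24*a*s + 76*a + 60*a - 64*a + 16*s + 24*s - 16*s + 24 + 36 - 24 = -32*a^3 + a^2*(-8*s - 76) + a*(72 - 16*s) + 24*s + 36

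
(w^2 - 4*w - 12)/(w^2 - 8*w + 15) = (w^2 - 4*w - 12)/(w^2 - 8*w + 15)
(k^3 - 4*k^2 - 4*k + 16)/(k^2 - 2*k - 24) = (-k^3 + 4*k^2 + 4*k - 16)/(-k^2 + 2*k + 24)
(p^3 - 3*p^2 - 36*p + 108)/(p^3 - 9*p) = (p^2 - 36)/(p*(p + 3))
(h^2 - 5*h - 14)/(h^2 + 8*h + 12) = (h - 7)/(h + 6)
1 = 1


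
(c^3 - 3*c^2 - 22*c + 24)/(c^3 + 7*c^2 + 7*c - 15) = (c^2 - 2*c - 24)/(c^2 + 8*c + 15)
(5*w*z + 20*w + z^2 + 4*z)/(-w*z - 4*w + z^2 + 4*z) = (5*w + z)/(-w + z)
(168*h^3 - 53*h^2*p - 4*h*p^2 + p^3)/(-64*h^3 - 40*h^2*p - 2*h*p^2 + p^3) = (-21*h^2 + 4*h*p + p^2)/(8*h^2 + 6*h*p + p^2)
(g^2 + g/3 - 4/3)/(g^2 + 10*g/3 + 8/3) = (g - 1)/(g + 2)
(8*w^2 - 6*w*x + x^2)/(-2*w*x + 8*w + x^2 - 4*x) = (-4*w + x)/(x - 4)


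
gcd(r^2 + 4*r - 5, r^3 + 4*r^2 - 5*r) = r^2 + 4*r - 5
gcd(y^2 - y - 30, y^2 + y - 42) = y - 6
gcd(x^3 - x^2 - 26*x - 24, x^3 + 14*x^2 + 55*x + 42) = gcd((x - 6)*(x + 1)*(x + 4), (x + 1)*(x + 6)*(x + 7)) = x + 1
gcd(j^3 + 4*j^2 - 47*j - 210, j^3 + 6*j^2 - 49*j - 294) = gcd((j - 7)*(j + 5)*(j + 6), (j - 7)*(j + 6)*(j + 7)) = j^2 - j - 42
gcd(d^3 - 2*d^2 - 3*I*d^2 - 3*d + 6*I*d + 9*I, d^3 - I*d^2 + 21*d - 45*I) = d - 3*I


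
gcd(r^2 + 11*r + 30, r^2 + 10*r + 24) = r + 6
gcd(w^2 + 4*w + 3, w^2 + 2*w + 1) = w + 1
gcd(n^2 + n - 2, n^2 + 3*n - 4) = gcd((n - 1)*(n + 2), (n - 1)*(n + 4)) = n - 1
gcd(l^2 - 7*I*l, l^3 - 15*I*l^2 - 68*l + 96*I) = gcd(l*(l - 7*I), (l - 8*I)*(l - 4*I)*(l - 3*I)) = 1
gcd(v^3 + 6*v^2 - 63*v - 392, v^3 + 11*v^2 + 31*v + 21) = v + 7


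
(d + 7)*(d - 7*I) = d^2 + 7*d - 7*I*d - 49*I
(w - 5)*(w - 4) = w^2 - 9*w + 20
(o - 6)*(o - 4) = o^2 - 10*o + 24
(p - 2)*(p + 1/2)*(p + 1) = p^3 - p^2/2 - 5*p/2 - 1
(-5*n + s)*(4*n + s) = -20*n^2 - n*s + s^2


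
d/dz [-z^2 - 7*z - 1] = -2*z - 7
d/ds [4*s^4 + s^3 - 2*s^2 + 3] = s*(16*s^2 + 3*s - 4)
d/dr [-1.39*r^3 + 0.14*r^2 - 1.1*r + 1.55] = -4.17*r^2 + 0.28*r - 1.1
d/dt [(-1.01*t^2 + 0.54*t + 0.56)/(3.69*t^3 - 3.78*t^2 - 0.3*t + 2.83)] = (3.7269*t^4 - 3.9852*t^3 - 3.855*t^2 - 1.483*t + 1.6962)/(13.6161*t^6 - 27.8964*t^5 + 12.0744*t^4 + 23.1534*t^3 - 21.3048*t^2 - 1.698*t + 8.0089)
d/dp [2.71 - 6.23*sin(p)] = -6.23*cos(p)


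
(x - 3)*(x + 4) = x^2 + x - 12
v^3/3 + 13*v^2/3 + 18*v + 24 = (v/3 + 1)*(v + 4)*(v + 6)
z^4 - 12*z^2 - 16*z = z*(z - 4)*(z + 2)^2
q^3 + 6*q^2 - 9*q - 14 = (q - 2)*(q + 1)*(q + 7)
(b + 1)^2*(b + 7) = b^3 + 9*b^2 + 15*b + 7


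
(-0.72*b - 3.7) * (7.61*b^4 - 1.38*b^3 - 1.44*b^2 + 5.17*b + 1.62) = -5.4792*b^5 - 27.1634*b^4 + 6.1428*b^3 + 1.6056*b^2 - 20.2954*b - 5.994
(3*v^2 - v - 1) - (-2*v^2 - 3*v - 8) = 5*v^2 + 2*v + 7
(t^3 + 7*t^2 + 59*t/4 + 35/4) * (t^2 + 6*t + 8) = t^5 + 13*t^4 + 259*t^3/4 + 613*t^2/4 + 341*t/2 + 70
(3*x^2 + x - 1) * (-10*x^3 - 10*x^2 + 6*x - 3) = -30*x^5 - 40*x^4 + 18*x^3 + 7*x^2 - 9*x + 3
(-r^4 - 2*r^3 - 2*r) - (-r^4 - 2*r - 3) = 3 - 2*r^3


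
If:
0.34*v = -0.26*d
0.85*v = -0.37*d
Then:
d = 0.00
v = 0.00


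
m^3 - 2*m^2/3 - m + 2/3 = (m - 1)*(m - 2/3)*(m + 1)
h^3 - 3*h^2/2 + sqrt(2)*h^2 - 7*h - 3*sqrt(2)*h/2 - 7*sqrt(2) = (h - 7/2)*(h + 2)*(h + sqrt(2))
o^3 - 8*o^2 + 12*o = o*(o - 6)*(o - 2)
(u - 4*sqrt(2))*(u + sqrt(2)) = u^2 - 3*sqrt(2)*u - 8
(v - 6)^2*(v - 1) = v^3 - 13*v^2 + 48*v - 36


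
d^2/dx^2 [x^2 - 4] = 2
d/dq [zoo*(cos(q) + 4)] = zoo*sin(q)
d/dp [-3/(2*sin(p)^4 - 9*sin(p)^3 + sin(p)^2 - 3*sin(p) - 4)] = 3*(8*sin(p)^3 - 27*sin(p)^2 + 2*sin(p) - 3)*cos(p)/(2*sin(p)^4 - 9*sin(p)^3 + sin(p)^2 - 3*sin(p) - 4)^2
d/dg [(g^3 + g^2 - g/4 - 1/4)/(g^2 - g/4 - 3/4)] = 2*(8*g^4 - 4*g^3 - 18*g^2 - 8*g + 1)/(16*g^4 - 8*g^3 - 23*g^2 + 6*g + 9)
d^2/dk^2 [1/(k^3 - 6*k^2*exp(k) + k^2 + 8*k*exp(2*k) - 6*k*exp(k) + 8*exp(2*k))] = 2*((k^3 - 6*k^2*exp(k) + k^2 + 8*k*exp(2*k) - 6*k*exp(k) + 8*exp(2*k))*(3*k^2*exp(k) - 16*k*exp(2*k) + 15*k*exp(k) - 3*k - 32*exp(2*k) + 12*exp(k) - 1) + (-6*k^2*exp(k) + 3*k^2 + 16*k*exp(2*k) - 18*k*exp(k) + 2*k + 24*exp(2*k) - 6*exp(k))^2)/(k^3 - 6*k^2*exp(k) + k^2 + 8*k*exp(2*k) - 6*k*exp(k) + 8*exp(2*k))^3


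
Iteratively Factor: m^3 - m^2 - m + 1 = (m - 1)*(m^2 - 1) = (m - 1)*(m + 1)*(m - 1)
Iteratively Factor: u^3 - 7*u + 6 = (u - 2)*(u^2 + 2*u - 3) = (u - 2)*(u - 1)*(u + 3)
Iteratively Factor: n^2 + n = (n + 1)*(n)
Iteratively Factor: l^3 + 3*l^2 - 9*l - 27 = (l + 3)*(l^2 - 9) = (l - 3)*(l + 3)*(l + 3)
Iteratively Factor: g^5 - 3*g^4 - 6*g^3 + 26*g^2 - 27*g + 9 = (g - 3)*(g^4 - 6*g^2 + 8*g - 3) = (g - 3)*(g - 1)*(g^3 + g^2 - 5*g + 3) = (g - 3)*(g - 1)^2*(g^2 + 2*g - 3) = (g - 3)*(g - 1)^3*(g + 3)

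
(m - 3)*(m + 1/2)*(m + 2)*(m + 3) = m^4 + 5*m^3/2 - 8*m^2 - 45*m/2 - 9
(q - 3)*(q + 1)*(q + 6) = q^3 + 4*q^2 - 15*q - 18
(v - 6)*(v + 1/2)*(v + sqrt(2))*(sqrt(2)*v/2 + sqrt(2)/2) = sqrt(2)*v^4/2 - 9*sqrt(2)*v^3/4 + v^3 - 17*sqrt(2)*v^2/4 - 9*v^2/2 - 17*v/2 - 3*sqrt(2)*v/2 - 3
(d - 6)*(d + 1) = d^2 - 5*d - 6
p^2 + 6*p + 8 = (p + 2)*(p + 4)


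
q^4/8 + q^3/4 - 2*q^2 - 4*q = q*(q/4 + 1)*(q/2 + 1)*(q - 4)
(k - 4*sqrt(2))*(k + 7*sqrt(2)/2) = k^2 - sqrt(2)*k/2 - 28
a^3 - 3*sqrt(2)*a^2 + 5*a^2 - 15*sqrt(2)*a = a*(a + 5)*(a - 3*sqrt(2))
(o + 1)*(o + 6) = o^2 + 7*o + 6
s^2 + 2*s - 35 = (s - 5)*(s + 7)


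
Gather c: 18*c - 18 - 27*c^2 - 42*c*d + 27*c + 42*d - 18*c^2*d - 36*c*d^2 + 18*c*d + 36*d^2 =c^2*(-18*d - 27) + c*(-36*d^2 - 24*d + 45) + 36*d^2 + 42*d - 18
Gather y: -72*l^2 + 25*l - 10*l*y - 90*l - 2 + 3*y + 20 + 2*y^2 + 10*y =-72*l^2 - 65*l + 2*y^2 + y*(13 - 10*l) + 18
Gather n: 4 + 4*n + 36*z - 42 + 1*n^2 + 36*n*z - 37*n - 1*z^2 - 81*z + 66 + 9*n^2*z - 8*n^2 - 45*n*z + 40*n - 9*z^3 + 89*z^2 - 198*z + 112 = n^2*(9*z - 7) + n*(7 - 9*z) - 9*z^3 + 88*z^2 - 243*z + 140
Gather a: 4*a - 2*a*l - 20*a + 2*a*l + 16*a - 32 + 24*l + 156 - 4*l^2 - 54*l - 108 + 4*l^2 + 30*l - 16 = 0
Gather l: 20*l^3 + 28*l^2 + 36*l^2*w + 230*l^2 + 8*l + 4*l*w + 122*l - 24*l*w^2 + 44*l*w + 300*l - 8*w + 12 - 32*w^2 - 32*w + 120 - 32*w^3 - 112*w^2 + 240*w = 20*l^3 + l^2*(36*w + 258) + l*(-24*w^2 + 48*w + 430) - 32*w^3 - 144*w^2 + 200*w + 132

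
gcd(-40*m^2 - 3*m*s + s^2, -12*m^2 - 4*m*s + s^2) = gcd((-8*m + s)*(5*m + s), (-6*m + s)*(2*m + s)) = 1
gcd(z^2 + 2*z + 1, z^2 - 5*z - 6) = z + 1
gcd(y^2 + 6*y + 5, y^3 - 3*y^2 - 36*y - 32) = y + 1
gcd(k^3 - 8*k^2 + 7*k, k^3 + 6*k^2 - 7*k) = k^2 - k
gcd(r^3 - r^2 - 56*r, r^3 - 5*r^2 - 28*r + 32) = r - 8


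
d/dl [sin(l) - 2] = cos(l)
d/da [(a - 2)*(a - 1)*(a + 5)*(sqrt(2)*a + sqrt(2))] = sqrt(2)*(4*a^3 + 9*a^2 - 22*a - 3)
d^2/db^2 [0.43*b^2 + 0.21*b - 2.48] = 0.860000000000000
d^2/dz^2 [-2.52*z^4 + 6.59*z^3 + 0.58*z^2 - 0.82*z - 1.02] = -30.24*z^2 + 39.54*z + 1.16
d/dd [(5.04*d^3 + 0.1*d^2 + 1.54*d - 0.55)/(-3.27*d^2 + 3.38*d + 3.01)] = (-16.4808*d^4 + 34.0704*d^3 + 50.885*d^2 - 2.995*d + 6.4944)/(10.6929*d^4 - 22.1052*d^3 - 8.261*d^2 + 20.3476*d + 9.0601)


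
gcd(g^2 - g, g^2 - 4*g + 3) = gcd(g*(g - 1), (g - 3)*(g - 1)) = g - 1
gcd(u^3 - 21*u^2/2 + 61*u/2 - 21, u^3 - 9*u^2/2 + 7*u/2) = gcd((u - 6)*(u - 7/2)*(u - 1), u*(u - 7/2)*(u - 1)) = u^2 - 9*u/2 + 7/2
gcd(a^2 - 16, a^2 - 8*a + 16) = a - 4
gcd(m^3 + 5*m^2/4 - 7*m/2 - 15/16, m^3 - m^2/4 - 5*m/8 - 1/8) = m + 1/4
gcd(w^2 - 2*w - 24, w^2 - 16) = w + 4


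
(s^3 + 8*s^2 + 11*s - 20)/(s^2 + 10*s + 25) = (s^2 + 3*s - 4)/(s + 5)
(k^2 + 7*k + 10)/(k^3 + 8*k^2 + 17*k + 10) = 1/(k + 1)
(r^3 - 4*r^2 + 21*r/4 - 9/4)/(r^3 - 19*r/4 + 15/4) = (2*r - 3)/(2*r + 5)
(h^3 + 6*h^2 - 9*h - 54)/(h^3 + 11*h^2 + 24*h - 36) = (h^2 - 9)/(h^2 + 5*h - 6)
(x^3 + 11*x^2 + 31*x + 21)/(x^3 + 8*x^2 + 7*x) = (x + 3)/x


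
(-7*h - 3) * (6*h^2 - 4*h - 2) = -42*h^3 + 10*h^2 + 26*h + 6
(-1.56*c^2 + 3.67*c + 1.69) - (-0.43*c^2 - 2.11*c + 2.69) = -1.13*c^2 + 5.78*c - 1.0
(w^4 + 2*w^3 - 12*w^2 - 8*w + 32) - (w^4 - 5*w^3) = 7*w^3 - 12*w^2 - 8*w + 32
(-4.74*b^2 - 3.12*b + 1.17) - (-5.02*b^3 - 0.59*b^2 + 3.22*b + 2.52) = 5.02*b^3 - 4.15*b^2 - 6.34*b - 1.35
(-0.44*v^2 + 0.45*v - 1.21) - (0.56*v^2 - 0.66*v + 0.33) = -1.0*v^2 + 1.11*v - 1.54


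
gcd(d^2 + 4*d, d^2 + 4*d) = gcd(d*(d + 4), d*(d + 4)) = d^2 + 4*d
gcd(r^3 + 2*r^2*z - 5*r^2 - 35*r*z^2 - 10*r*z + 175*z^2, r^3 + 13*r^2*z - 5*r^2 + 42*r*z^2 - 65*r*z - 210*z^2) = r^2 + 7*r*z - 5*r - 35*z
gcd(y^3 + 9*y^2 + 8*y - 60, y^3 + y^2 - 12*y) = 1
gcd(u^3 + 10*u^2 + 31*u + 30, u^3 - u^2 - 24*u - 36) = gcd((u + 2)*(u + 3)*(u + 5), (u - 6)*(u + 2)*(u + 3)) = u^2 + 5*u + 6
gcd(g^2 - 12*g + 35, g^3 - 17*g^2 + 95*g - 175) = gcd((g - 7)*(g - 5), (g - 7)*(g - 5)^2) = g^2 - 12*g + 35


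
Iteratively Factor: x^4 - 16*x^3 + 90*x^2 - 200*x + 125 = (x - 5)*(x^3 - 11*x^2 + 35*x - 25) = (x - 5)^2*(x^2 - 6*x + 5) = (x - 5)^2*(x - 1)*(x - 5)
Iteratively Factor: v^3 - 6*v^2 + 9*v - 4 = (v - 4)*(v^2 - 2*v + 1) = (v - 4)*(v - 1)*(v - 1)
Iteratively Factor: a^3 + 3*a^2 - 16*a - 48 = (a - 4)*(a^2 + 7*a + 12) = (a - 4)*(a + 3)*(a + 4)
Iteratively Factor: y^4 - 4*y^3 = (y - 4)*(y^3) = y*(y - 4)*(y^2) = y^2*(y - 4)*(y)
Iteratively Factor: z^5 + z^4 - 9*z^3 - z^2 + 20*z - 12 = (z - 2)*(z^4 + 3*z^3 - 3*z^2 - 7*z + 6) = (z - 2)*(z + 3)*(z^3 - 3*z + 2) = (z - 2)*(z - 1)*(z + 3)*(z^2 + z - 2) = (z - 2)*(z - 1)^2*(z + 3)*(z + 2)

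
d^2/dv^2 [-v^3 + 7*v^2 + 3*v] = 14 - 6*v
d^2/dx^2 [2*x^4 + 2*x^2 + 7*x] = 24*x^2 + 4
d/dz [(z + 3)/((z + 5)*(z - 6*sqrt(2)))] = (-(z + 3)*(z + 5) - (z + 3)*(z - 6*sqrt(2)) + (z + 5)*(z - 6*sqrt(2)))/((z + 5)^2*(z - 6*sqrt(2))^2)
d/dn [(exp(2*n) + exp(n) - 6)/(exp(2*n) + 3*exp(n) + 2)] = 2*(exp(2*n) + 8*exp(n) + 10)*exp(n)/(exp(4*n) + 6*exp(3*n) + 13*exp(2*n) + 12*exp(n) + 4)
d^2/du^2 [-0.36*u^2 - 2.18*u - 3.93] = -0.720000000000000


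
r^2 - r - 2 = (r - 2)*(r + 1)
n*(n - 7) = n^2 - 7*n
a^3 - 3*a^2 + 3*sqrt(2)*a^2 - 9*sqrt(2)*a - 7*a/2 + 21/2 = (a - 3)*(a - sqrt(2)/2)*(a + 7*sqrt(2)/2)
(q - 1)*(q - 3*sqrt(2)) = q^2 - 3*sqrt(2)*q - q + 3*sqrt(2)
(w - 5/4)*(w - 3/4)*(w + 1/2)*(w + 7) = w^4 + 11*w^3/2 - 169*w^2/16 + w/32 + 105/32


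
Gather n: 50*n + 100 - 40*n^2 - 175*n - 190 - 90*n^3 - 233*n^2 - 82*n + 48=-90*n^3 - 273*n^2 - 207*n - 42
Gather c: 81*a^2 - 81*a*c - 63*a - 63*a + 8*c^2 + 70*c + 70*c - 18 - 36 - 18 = 81*a^2 - 126*a + 8*c^2 + c*(140 - 81*a) - 72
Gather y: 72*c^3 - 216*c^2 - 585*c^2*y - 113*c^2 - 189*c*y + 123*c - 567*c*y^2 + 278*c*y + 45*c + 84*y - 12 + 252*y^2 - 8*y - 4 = 72*c^3 - 329*c^2 + 168*c + y^2*(252 - 567*c) + y*(-585*c^2 + 89*c + 76) - 16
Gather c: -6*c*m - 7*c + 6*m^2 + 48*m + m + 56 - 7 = c*(-6*m - 7) + 6*m^2 + 49*m + 49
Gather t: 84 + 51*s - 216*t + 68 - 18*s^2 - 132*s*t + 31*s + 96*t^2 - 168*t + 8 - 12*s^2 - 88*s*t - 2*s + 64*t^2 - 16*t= -30*s^2 + 80*s + 160*t^2 + t*(-220*s - 400) + 160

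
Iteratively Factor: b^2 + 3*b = (b + 3)*(b)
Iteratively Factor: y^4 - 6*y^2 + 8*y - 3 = (y - 1)*(y^3 + y^2 - 5*y + 3) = (y - 1)*(y + 3)*(y^2 - 2*y + 1) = (y - 1)^2*(y + 3)*(y - 1)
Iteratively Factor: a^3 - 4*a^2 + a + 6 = (a + 1)*(a^2 - 5*a + 6) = (a - 2)*(a + 1)*(a - 3)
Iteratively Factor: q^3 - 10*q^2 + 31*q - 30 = (q - 5)*(q^2 - 5*q + 6) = (q - 5)*(q - 2)*(q - 3)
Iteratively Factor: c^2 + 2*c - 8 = (c + 4)*(c - 2)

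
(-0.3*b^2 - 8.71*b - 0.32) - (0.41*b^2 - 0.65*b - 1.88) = -0.71*b^2 - 8.06*b + 1.56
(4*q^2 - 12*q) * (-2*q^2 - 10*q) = -8*q^4 - 16*q^3 + 120*q^2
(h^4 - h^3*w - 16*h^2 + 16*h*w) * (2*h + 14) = 2*h^5 - 2*h^4*w + 14*h^4 - 14*h^3*w - 32*h^3 + 32*h^2*w - 224*h^2 + 224*h*w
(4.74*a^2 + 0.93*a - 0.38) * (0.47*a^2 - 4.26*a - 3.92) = 2.2278*a^4 - 19.7553*a^3 - 22.7212*a^2 - 2.0268*a + 1.4896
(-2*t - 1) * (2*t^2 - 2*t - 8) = -4*t^3 + 2*t^2 + 18*t + 8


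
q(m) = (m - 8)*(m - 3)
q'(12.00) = 13.00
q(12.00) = 36.00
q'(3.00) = -5.00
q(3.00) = 0.00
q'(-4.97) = -20.94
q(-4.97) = 103.37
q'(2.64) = -5.72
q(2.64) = 1.93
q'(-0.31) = -11.62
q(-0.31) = 27.51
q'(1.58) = -7.84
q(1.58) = 9.12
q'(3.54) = -3.92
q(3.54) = -2.41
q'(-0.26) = -11.52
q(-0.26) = 26.93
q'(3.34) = -4.32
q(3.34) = -1.58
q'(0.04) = -10.92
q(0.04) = 23.56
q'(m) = 2*m - 11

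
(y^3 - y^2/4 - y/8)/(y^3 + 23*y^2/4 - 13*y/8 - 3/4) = y/(y + 6)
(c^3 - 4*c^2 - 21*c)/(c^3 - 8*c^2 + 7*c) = (c + 3)/(c - 1)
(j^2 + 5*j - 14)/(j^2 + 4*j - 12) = (j + 7)/(j + 6)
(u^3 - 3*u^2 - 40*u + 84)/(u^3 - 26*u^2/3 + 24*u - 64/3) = 3*(u^2 - u - 42)/(3*u^2 - 20*u + 32)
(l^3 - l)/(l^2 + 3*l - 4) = l*(l + 1)/(l + 4)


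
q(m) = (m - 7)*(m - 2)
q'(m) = 2*m - 9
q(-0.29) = 16.69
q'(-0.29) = -9.58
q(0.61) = 8.88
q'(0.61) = -7.78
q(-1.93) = 35.09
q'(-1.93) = -12.86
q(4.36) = -6.23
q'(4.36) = -0.28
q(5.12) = -5.87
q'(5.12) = 1.24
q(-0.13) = 15.19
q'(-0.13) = -9.26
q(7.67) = 3.80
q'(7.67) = 6.34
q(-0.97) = 23.67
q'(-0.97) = -10.94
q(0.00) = 14.00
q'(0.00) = -9.00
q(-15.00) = 374.00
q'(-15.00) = -39.00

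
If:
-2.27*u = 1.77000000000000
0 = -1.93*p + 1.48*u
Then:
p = -0.60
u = -0.78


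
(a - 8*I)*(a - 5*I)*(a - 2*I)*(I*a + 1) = I*a^4 + 16*a^3 - 81*I*a^2 - 146*a + 80*I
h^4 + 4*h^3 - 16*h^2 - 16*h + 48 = (h - 2)^2*(h + 2)*(h + 6)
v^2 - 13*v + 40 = (v - 8)*(v - 5)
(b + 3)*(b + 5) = b^2 + 8*b + 15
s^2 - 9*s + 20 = (s - 5)*(s - 4)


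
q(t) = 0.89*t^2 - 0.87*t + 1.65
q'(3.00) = 4.47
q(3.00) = 7.05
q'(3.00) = 4.47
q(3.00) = 7.05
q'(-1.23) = -3.06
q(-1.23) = 4.07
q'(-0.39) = -1.56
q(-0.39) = 2.12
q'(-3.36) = -6.85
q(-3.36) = 14.62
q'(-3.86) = -7.74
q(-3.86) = 18.27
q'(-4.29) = -8.51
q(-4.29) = 21.76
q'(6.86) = 11.34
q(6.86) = 37.56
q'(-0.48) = -1.72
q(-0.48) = 2.27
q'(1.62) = 2.01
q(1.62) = 2.58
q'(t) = 1.78*t - 0.87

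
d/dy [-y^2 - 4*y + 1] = -2*y - 4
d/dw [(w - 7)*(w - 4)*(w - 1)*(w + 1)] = 4*w^3 - 33*w^2 + 54*w + 11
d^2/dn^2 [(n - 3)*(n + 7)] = 2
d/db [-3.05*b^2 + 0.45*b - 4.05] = 0.45 - 6.1*b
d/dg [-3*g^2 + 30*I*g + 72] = -6*g + 30*I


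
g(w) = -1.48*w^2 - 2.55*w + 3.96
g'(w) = -2.96*w - 2.55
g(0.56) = 2.07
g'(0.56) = -4.21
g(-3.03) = -1.90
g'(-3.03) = 6.42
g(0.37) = 2.81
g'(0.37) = -3.65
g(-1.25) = 4.84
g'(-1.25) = 1.15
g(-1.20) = 4.89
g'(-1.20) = 1.00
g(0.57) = 2.03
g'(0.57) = -4.24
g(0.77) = 1.12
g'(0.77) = -4.83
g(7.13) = -89.46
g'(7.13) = -23.65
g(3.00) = -17.01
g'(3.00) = -11.43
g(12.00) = -239.76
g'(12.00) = -38.07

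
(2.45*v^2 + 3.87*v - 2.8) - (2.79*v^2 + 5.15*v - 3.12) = -0.34*v^2 - 1.28*v + 0.32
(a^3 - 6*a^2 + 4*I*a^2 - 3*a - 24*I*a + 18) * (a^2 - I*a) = a^5 - 6*a^4 + 3*I*a^4 + a^3 - 18*I*a^3 - 6*a^2 + 3*I*a^2 - 18*I*a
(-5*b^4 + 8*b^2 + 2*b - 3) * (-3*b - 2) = 15*b^5 + 10*b^4 - 24*b^3 - 22*b^2 + 5*b + 6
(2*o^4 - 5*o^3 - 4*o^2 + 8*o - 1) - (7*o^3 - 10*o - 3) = 2*o^4 - 12*o^3 - 4*o^2 + 18*o + 2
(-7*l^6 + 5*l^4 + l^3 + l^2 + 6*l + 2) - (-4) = -7*l^6 + 5*l^4 + l^3 + l^2 + 6*l + 6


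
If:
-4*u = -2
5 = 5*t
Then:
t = 1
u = 1/2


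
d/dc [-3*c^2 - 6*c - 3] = -6*c - 6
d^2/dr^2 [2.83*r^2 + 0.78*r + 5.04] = 5.66000000000000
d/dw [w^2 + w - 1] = 2*w + 1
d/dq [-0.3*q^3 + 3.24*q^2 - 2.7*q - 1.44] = -0.9*q^2 + 6.48*q - 2.7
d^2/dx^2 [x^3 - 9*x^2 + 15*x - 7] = 6*x - 18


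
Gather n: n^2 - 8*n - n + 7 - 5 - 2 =n^2 - 9*n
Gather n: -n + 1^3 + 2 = 3 - n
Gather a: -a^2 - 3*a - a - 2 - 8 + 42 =-a^2 - 4*a + 32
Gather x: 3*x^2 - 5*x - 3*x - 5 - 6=3*x^2 - 8*x - 11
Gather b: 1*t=t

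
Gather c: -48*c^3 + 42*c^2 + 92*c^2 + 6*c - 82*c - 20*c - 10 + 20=-48*c^3 + 134*c^2 - 96*c + 10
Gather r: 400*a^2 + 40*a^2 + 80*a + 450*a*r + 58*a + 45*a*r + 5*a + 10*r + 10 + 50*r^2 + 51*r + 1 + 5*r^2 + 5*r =440*a^2 + 143*a + 55*r^2 + r*(495*a + 66) + 11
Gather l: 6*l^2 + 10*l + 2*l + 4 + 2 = 6*l^2 + 12*l + 6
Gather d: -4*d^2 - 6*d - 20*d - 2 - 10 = -4*d^2 - 26*d - 12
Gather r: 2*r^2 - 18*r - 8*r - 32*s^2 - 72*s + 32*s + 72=2*r^2 - 26*r - 32*s^2 - 40*s + 72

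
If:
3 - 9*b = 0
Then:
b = 1/3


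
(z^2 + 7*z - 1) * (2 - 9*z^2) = -9*z^4 - 63*z^3 + 11*z^2 + 14*z - 2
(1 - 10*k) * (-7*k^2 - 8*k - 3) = 70*k^3 + 73*k^2 + 22*k - 3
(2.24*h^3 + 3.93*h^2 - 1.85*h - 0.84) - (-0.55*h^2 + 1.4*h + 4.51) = 2.24*h^3 + 4.48*h^2 - 3.25*h - 5.35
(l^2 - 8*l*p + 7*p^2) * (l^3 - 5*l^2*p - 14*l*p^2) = l^5 - 13*l^4*p + 33*l^3*p^2 + 77*l^2*p^3 - 98*l*p^4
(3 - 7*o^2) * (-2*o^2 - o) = 14*o^4 + 7*o^3 - 6*o^2 - 3*o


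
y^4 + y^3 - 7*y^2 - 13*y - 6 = (y - 3)*(y + 1)^2*(y + 2)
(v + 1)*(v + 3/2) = v^2 + 5*v/2 + 3/2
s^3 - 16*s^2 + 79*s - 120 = (s - 8)*(s - 5)*(s - 3)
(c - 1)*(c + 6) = c^2 + 5*c - 6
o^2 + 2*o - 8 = (o - 2)*(o + 4)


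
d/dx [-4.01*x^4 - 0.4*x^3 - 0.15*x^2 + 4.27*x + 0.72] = -16.04*x^3 - 1.2*x^2 - 0.3*x + 4.27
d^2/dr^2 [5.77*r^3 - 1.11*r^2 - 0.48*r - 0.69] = 34.62*r - 2.22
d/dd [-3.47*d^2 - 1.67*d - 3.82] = -6.94*d - 1.67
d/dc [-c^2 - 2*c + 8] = -2*c - 2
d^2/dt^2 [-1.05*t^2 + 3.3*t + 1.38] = -2.10000000000000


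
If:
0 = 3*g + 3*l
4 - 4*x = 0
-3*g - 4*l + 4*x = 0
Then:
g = -4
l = 4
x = 1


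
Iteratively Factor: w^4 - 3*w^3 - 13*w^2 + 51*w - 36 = (w - 3)*(w^3 - 13*w + 12) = (w - 3)^2*(w^2 + 3*w - 4) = (w - 3)^2*(w - 1)*(w + 4)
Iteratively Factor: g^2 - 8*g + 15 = (g - 3)*(g - 5)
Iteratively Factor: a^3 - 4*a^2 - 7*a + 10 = (a - 1)*(a^2 - 3*a - 10) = (a - 5)*(a - 1)*(a + 2)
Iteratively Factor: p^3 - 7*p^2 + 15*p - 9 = (p - 1)*(p^2 - 6*p + 9) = (p - 3)*(p - 1)*(p - 3)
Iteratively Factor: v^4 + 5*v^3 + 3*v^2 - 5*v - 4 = (v + 1)*(v^3 + 4*v^2 - v - 4) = (v - 1)*(v + 1)*(v^2 + 5*v + 4) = (v - 1)*(v + 1)^2*(v + 4)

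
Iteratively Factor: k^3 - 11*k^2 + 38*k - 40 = (k - 2)*(k^2 - 9*k + 20) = (k - 4)*(k - 2)*(k - 5)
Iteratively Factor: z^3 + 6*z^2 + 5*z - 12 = (z + 4)*(z^2 + 2*z - 3) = (z + 3)*(z + 4)*(z - 1)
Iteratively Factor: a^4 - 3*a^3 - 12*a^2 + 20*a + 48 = (a - 4)*(a^3 + a^2 - 8*a - 12) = (a - 4)*(a - 3)*(a^2 + 4*a + 4) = (a - 4)*(a - 3)*(a + 2)*(a + 2)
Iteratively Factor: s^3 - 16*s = (s + 4)*(s^2 - 4*s) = s*(s + 4)*(s - 4)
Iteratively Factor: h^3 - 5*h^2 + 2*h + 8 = (h - 2)*(h^2 - 3*h - 4) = (h - 2)*(h + 1)*(h - 4)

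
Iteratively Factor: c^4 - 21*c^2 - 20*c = (c)*(c^3 - 21*c - 20) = c*(c + 1)*(c^2 - c - 20) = c*(c - 5)*(c + 1)*(c + 4)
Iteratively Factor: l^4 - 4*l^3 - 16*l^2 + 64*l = (l - 4)*(l^3 - 16*l) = (l - 4)^2*(l^2 + 4*l) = l*(l - 4)^2*(l + 4)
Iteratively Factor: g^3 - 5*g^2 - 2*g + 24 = (g - 3)*(g^2 - 2*g - 8) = (g - 4)*(g - 3)*(g + 2)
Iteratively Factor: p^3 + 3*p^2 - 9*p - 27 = (p - 3)*(p^2 + 6*p + 9) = (p - 3)*(p + 3)*(p + 3)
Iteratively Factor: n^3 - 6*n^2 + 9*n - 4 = (n - 1)*(n^2 - 5*n + 4) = (n - 1)^2*(n - 4)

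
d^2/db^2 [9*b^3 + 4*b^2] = 54*b + 8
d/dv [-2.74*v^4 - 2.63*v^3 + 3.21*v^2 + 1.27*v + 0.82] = -10.96*v^3 - 7.89*v^2 + 6.42*v + 1.27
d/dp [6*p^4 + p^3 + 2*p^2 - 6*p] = 24*p^3 + 3*p^2 + 4*p - 6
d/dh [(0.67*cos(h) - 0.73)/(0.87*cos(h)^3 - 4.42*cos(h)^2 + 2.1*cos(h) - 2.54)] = (1.1658*cos(h)^3 - 4.8667*cos(h)^2 + 6.4532*cos(h) + 0.1688)*sin(h)/(0.7569*cos(h)^6 - 7.6908*cos(h)^5 + 23.1904*cos(h)^4 - 22.9836*cos(h)^3 + 26.8636*cos(h)^2 - 10.668*cos(h) + 6.4516)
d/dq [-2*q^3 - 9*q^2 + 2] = 6*q*(-q - 3)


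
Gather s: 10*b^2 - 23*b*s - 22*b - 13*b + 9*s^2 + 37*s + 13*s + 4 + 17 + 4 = 10*b^2 - 35*b + 9*s^2 + s*(50 - 23*b) + 25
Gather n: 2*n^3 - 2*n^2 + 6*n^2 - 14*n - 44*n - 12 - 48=2*n^3 + 4*n^2 - 58*n - 60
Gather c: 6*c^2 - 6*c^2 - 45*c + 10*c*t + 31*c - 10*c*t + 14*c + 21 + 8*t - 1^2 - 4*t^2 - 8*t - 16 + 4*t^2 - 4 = 0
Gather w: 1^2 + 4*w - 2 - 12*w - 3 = -8*w - 4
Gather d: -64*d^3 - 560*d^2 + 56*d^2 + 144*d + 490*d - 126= -64*d^3 - 504*d^2 + 634*d - 126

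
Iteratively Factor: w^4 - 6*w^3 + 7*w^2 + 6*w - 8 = (w - 2)*(w^3 - 4*w^2 - w + 4) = (w - 2)*(w + 1)*(w^2 - 5*w + 4) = (w - 4)*(w - 2)*(w + 1)*(w - 1)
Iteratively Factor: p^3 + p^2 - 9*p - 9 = (p - 3)*(p^2 + 4*p + 3) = (p - 3)*(p + 3)*(p + 1)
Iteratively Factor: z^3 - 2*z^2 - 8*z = (z - 4)*(z^2 + 2*z) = z*(z - 4)*(z + 2)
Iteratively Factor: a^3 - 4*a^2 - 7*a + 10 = (a - 1)*(a^2 - 3*a - 10) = (a - 1)*(a + 2)*(a - 5)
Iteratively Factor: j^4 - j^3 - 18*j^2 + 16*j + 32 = (j - 2)*(j^3 + j^2 - 16*j - 16) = (j - 2)*(j + 1)*(j^2 - 16) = (j - 4)*(j - 2)*(j + 1)*(j + 4)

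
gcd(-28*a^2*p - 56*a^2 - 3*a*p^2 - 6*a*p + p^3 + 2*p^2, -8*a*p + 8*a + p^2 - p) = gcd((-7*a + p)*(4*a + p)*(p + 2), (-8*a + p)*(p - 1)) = 1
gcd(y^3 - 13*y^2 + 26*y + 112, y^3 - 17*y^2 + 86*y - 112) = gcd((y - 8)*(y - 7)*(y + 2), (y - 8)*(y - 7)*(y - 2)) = y^2 - 15*y + 56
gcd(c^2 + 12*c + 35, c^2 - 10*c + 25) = 1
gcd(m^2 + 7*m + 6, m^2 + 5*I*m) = 1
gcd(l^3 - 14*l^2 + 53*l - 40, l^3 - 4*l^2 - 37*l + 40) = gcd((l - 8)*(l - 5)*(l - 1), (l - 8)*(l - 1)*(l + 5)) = l^2 - 9*l + 8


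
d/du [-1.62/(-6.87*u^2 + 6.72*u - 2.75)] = (10.8864 - 22.2588*u)/(6.87*u^2 - 6.72*u + 2.75)^2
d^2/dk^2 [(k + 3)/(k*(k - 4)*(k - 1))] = 6*(k^5 + k^4 - 33*k^3 + 87*k^2 - 60*k + 16)/(k^3*(k^6 - 15*k^5 + 87*k^4 - 245*k^3 + 348*k^2 - 240*k + 64))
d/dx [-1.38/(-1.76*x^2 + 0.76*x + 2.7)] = (1.0488 - 4.8576*x)/(-1.76*x^2 + 0.76*x + 2.7)^2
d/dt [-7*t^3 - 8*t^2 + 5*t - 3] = -21*t^2 - 16*t + 5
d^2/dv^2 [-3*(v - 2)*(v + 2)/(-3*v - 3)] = -6/(v^3 + 3*v^2 + 3*v + 1)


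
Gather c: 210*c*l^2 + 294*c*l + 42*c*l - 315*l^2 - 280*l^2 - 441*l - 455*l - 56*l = c*(210*l^2 + 336*l) - 595*l^2 - 952*l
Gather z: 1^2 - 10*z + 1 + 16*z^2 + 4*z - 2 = 16*z^2 - 6*z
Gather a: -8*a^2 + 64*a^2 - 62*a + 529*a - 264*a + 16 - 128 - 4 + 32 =56*a^2 + 203*a - 84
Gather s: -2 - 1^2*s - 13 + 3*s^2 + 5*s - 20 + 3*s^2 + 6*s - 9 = 6*s^2 + 10*s - 44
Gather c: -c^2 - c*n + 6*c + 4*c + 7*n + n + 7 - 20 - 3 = -c^2 + c*(10 - n) + 8*n - 16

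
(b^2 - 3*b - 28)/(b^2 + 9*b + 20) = (b - 7)/(b + 5)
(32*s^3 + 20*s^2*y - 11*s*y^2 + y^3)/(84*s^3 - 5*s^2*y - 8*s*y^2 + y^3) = (-8*s^2 - 7*s*y + y^2)/(-21*s^2 - 4*s*y + y^2)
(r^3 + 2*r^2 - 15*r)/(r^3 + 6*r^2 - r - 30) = r*(r - 3)/(r^2 + r - 6)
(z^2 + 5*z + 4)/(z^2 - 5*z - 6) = (z + 4)/(z - 6)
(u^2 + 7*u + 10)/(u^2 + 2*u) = (u + 5)/u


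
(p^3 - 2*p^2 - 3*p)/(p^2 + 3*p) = (p^2 - 2*p - 3)/(p + 3)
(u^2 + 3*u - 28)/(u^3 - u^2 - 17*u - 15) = (-u^2 - 3*u + 28)/(-u^3 + u^2 + 17*u + 15)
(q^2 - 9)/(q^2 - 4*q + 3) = (q + 3)/(q - 1)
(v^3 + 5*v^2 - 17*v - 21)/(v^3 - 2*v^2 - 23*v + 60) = (v^2 + 8*v + 7)/(v^2 + v - 20)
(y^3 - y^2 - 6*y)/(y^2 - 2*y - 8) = y*(y - 3)/(y - 4)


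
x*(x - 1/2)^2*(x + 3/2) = x^4 + x^3/2 - 5*x^2/4 + 3*x/8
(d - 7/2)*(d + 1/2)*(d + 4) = d^3 + d^2 - 55*d/4 - 7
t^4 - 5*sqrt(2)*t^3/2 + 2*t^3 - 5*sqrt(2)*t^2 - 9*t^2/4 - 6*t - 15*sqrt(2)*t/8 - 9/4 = (t + 1/2)*(t + 3/2)*(t - 3*sqrt(2))*(t + sqrt(2)/2)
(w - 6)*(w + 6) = w^2 - 36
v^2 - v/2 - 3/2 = (v - 3/2)*(v + 1)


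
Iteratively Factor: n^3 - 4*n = (n)*(n^2 - 4) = n*(n + 2)*(n - 2)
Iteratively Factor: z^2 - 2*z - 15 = (z + 3)*(z - 5)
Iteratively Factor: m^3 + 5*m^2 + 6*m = (m + 2)*(m^2 + 3*m) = (m + 2)*(m + 3)*(m)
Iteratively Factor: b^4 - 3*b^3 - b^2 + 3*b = (b - 1)*(b^3 - 2*b^2 - 3*b) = (b - 1)*(b + 1)*(b^2 - 3*b) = b*(b - 1)*(b + 1)*(b - 3)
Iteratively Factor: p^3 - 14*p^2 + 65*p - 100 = (p - 5)*(p^2 - 9*p + 20) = (p - 5)*(p - 4)*(p - 5)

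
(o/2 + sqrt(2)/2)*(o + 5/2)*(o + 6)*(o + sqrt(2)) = o^4/2 + sqrt(2)*o^3 + 17*o^3/4 + 17*o^2/2 + 17*sqrt(2)*o^2/2 + 17*o/2 + 15*sqrt(2)*o + 15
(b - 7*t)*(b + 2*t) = b^2 - 5*b*t - 14*t^2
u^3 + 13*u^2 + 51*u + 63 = (u + 3)^2*(u + 7)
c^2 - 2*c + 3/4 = (c - 3/2)*(c - 1/2)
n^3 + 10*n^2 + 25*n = n*(n + 5)^2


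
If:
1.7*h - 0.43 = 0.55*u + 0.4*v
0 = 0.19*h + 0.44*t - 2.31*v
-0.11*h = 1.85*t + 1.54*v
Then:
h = 16.3348729792148*v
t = -1.80369515011547*v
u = 49.7623346630275*v - 0.781818181818182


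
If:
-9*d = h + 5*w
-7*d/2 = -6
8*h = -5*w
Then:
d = 12/7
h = 108/49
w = -864/245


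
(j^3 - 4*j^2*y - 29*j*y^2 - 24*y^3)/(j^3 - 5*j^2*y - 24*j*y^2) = (j + y)/j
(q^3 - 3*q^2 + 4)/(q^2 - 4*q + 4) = q + 1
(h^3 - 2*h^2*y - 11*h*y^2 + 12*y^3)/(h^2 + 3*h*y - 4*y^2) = (h^2 - h*y - 12*y^2)/(h + 4*y)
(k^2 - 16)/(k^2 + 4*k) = (k - 4)/k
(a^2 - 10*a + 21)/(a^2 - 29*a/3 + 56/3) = 3*(a - 3)/(3*a - 8)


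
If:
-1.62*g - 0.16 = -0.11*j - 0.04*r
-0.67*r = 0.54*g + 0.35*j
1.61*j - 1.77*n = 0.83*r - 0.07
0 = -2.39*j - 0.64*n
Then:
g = -0.10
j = -0.00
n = 0.00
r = 0.08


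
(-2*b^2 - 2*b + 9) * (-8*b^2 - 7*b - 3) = 16*b^4 + 30*b^3 - 52*b^2 - 57*b - 27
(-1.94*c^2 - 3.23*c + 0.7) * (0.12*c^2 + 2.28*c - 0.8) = -0.2328*c^4 - 4.8108*c^3 - 5.7284*c^2 + 4.18*c - 0.56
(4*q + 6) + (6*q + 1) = 10*q + 7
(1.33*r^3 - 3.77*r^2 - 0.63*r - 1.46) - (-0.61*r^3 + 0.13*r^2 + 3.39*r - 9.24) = 1.94*r^3 - 3.9*r^2 - 4.02*r + 7.78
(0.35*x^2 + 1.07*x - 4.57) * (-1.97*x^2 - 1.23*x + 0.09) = -0.6895*x^4 - 2.5384*x^3 + 7.7183*x^2 + 5.7174*x - 0.4113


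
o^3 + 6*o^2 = o^2*(o + 6)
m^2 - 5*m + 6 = (m - 3)*(m - 2)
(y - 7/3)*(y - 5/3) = y^2 - 4*y + 35/9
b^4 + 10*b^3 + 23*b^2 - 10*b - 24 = (b - 1)*(b + 1)*(b + 4)*(b + 6)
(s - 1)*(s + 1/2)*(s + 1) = s^3 + s^2/2 - s - 1/2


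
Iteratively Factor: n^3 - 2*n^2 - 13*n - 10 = (n + 1)*(n^2 - 3*n - 10) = (n - 5)*(n + 1)*(n + 2)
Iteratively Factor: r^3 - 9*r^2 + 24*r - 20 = (r - 2)*(r^2 - 7*r + 10) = (r - 5)*(r - 2)*(r - 2)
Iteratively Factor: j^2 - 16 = (j - 4)*(j + 4)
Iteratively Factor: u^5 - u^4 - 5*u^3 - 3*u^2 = (u - 3)*(u^4 + 2*u^3 + u^2) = (u - 3)*(u + 1)*(u^3 + u^2) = u*(u - 3)*(u + 1)*(u^2 + u) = u^2*(u - 3)*(u + 1)*(u + 1)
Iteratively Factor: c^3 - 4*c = (c)*(c^2 - 4) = c*(c - 2)*(c + 2)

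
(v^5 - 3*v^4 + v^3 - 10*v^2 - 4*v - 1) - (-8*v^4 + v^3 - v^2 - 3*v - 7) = v^5 + 5*v^4 - 9*v^2 - v + 6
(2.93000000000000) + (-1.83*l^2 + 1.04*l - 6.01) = -1.83*l^2 + 1.04*l - 3.08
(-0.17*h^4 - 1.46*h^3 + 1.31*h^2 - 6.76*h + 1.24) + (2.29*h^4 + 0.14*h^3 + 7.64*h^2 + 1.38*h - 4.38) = 2.12*h^4 - 1.32*h^3 + 8.95*h^2 - 5.38*h - 3.14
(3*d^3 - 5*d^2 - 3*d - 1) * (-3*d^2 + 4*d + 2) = -9*d^5 + 27*d^4 - 5*d^3 - 19*d^2 - 10*d - 2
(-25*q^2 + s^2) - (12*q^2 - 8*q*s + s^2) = -37*q^2 + 8*q*s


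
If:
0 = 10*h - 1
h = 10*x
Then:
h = 1/10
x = 1/100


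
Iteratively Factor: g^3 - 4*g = (g + 2)*(g^2 - 2*g) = g*(g + 2)*(g - 2)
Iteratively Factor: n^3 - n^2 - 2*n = (n)*(n^2 - n - 2) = n*(n - 2)*(n + 1)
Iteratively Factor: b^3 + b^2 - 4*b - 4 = (b + 2)*(b^2 - b - 2) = (b + 1)*(b + 2)*(b - 2)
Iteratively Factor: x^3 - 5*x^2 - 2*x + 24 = (x - 4)*(x^2 - x - 6) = (x - 4)*(x - 3)*(x + 2)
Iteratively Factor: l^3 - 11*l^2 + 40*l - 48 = (l - 4)*(l^2 - 7*l + 12) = (l - 4)*(l - 3)*(l - 4)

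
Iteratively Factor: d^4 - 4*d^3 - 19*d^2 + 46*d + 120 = (d - 4)*(d^3 - 19*d - 30) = (d - 5)*(d - 4)*(d^2 + 5*d + 6) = (d - 5)*(d - 4)*(d + 3)*(d + 2)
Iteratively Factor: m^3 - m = (m + 1)*(m^2 - m) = (m - 1)*(m + 1)*(m)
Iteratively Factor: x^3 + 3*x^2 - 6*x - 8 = (x + 4)*(x^2 - x - 2) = (x + 1)*(x + 4)*(x - 2)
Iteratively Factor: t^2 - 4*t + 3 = (t - 1)*(t - 3)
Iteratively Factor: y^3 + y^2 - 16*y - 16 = (y - 4)*(y^2 + 5*y + 4) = (y - 4)*(y + 4)*(y + 1)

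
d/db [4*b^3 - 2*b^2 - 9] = 4*b*(3*b - 1)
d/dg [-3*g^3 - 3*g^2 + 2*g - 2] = -9*g^2 - 6*g + 2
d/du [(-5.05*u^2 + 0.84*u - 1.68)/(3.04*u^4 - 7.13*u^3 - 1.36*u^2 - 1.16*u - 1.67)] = (30.704*u^5 - 43.6673*u^4 + 32.4072*u^3 - 28.9348*u^2 + 12.2974*u - 3.3516)/(9.2416*u^8 - 43.3504*u^7 + 42.5681*u^6 + 12.3408*u^5 + 8.2376*u^4 + 26.9694*u^3 + 5.888*u^2 + 3.8744*u + 2.7889)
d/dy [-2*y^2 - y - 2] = -4*y - 1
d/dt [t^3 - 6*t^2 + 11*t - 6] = 3*t^2 - 12*t + 11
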